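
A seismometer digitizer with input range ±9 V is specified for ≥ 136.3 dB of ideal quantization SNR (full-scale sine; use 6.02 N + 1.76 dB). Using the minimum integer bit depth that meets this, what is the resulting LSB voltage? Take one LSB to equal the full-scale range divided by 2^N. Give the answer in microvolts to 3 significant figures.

The full-scale span is 9 − (-9) = 18 V.
Solving 6.02 N ≥ 136.3 − 1.76: N ≥ 22.349. Round up → N = 23.
LSB = 18 V ÷ 2^23 = 18/8388608 V = 2.15 µV.

2.15 µV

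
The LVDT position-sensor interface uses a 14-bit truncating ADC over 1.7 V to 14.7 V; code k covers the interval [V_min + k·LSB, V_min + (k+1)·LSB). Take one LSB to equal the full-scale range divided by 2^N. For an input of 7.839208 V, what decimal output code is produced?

7737

Span: 14.7 V − (1.7 V) = 13 V. LSB = 13 V / 2^14 ≈ 0.7935 mV.
V_in − V_min = 7.839208 − (1.7) = 6.139208 V.
Divide by LSB: 6.139208 × 16384/13 = 7737.2911.
Truncating gives code 7737.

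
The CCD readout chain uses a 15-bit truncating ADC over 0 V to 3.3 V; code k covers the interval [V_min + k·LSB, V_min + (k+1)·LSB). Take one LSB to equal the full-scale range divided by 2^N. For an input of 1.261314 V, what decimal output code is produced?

12524

V_FS = 3.3 V. LSB = 3.3 V / 2^15 ≈ 100.7 µV.
(V_in − V_min) × 2^15/range = (1.261314 − (0)) × 32768/3.3 = 12524.466.
Floor → code = 12524.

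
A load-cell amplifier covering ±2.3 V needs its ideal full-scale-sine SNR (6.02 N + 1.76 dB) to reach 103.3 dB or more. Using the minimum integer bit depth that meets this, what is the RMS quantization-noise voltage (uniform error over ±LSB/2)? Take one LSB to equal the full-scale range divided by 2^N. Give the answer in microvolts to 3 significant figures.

10.1 µV

The full-scale span is 2.3 − (-2.3) = 4.6 V.
Solving 6.02 N ≥ 103.3 − 1.76: N ≥ 16.867. Round up → N = 17.
LSB = 4.6 V / 2^17 = 35.095 µV.
σ_q = LSB/√12 = 35.095 µV/3.4641 = 10.1 µV.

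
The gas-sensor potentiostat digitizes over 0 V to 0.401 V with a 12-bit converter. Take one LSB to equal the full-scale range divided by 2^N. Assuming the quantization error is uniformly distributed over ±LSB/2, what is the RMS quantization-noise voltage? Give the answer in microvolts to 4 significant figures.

Range is 0.401 V.
One LSB is 0.401 V / 4096 = 97.9004 µV.
V_rms = LSB/√12 = 97.9004 µV / √12 = 28.26 µV.

28.26 µV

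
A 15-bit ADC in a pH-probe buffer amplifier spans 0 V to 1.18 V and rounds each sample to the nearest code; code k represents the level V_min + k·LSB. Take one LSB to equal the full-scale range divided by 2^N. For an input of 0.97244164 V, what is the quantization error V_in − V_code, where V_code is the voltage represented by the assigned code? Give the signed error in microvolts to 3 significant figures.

+7.56 µV

Full-scale range = 1.18 V. LSB = 1.18 V / 2^15 ≈ 36.01 µV.
Position in LSBs: (0.97244164 − (0)) × 32768/1.18 = 27004.2099; rounding gives k = 27004.
V_code = 0 + (27004/32768) × 1.18 = 0.97243408203 V.
V_in − V_code = 0.97244164 − (0.97243408203) = +7.56 µV.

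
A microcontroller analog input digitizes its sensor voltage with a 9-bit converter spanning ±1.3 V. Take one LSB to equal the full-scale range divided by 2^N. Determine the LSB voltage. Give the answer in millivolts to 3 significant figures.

5.08 mV

Range = 1.3 − (-1.3) = 2.6 V.
There are 2^9 = 512 steps.
LSB = 2.6 V / 2^9 = 5.08 mV.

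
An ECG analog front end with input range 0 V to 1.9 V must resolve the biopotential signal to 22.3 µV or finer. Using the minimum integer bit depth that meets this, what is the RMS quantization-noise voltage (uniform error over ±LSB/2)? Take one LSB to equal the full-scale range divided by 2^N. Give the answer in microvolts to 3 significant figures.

4.18 µV

Full-scale range = 1.9 V.
Levels needed ≥ 1.9/22.3 µV = 85200. 2^17 = 131072 suffices, so N_min = 17.
LSB = 1.9 V / 2^17 = 14.496 µV.
σ_q = LSB/√12 = 14.496 µV/3.4641 = 4.18 µV.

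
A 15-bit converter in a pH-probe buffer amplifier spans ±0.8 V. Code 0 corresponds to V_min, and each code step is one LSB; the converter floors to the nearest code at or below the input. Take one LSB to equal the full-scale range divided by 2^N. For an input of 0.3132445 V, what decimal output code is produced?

22799

Range = 0.8 − (-0.8) = 1.6 V. LSB = 1.6 V / 2^15 ≈ 48.83 µV.
code = ⌊(V_in − V_min)/LSB⌋ = ⌊(V_in − V_min) × 2^15 / range⌋
     = ⌊(0.3132445 − (-0.8)) × 32768 / 1.6⌋ = ⌊1.1132445 × 32768/1.6⌋
     = ⌊22799.247⌋ = 22799.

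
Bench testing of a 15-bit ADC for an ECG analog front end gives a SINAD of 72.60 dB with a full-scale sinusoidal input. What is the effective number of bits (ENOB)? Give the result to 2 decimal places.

(72.60 − 1.76) / 6.02 = 70.84/6.02 = 11.7674 effective bits.

11.77 bits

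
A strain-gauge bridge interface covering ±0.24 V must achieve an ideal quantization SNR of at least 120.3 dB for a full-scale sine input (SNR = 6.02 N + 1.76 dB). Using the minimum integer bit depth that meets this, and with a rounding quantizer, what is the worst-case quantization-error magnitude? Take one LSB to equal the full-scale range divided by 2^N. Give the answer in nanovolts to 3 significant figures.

Span: 0.24 V − (-0.24 V) = 0.48 V.
N ≥ (120.3 − 1.76)/6.02 = 19.691 → N_min = 20.
Step size = 0.48/1048576 V = 457.76 nV.
Half an LSB is 229 nV.

229 nV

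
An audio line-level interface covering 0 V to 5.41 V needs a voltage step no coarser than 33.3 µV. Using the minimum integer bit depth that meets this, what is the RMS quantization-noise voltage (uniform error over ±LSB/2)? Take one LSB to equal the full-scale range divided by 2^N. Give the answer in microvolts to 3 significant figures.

5.96 µV

Range is 5.41 V.
5.41 V / 33.3 µV = 162500. Since 2^17 = 131072 and 2^18 = 262144, N = 18.
LSB = 5.41 V ÷ 2^18 = 5.41/262144 V = 20.638 µV.
V_rms = LSB/√12 = 5.96 µV.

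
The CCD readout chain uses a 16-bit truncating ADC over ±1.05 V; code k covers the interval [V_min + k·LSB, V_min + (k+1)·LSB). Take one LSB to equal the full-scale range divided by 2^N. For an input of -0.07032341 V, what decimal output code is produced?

30573

Full-scale range = 1.05 V − (-1.05 V) = 2.1 V. LSB = 2.1 V / 2^16 ≈ 32.04 µV.
V_in − V_min = -0.07032341 − (-1.05) = 0.97967659 V.
Divide by LSB: 0.97967659 × 65536/2.1 = 30573.3738.
Truncating gives code 30573.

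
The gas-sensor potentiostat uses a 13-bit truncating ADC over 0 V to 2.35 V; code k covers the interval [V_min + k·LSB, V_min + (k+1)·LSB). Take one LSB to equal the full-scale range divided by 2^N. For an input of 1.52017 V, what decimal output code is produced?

5299

Range is 2.35 V. LSB = 2.35 V / 2^13 ≈ 286.9 µV.
(V_in − V_min) × 2^13/range = (1.52017 − (0)) × 8192/2.35 = 5299.248.
Floor → code = 5299.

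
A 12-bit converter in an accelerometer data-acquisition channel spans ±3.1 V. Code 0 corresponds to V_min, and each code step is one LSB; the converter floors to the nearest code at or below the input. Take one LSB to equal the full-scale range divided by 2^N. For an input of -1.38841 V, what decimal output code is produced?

Range = 3.1 − (-3.1) = 6.2 V. LSB = 6.2 V / 2^12 ≈ 1.514 mV.
V_in − V_min = -1.38841 − (-3.1) = 1.71159 V.
Divide by LSB: 1.71159 × 4096/6.2 = 1130.7537.
Truncating gives code 1130.

1130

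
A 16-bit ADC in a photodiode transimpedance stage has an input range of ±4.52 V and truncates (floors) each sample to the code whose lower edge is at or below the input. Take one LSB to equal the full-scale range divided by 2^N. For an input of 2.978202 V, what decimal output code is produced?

54358

Span: 4.52 V − (-4.52 V) = 9.04 V. LSB = 9.04 V / 2^16 ≈ 137.9 µV.
code = ⌊(V_in − V_min)/LSB⌋ = ⌊(V_in − V_min) × 2^16 / range⌋
     = ⌊(2.978202 − (-4.52)) × 65536 / 9.04⌋ = ⌊7.498202 × 65536/9.04⌋
     = ⌊54358.647⌋ = 54358.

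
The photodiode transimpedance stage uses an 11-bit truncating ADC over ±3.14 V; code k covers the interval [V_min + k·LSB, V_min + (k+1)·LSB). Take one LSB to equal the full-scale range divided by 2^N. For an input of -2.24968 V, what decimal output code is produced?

The full-scale span is 3.14 − (-3.14) = 6.28 V. LSB = 6.28 V / 2^11 ≈ 3.066 mV.
code = ⌊(V_in − V_min)/LSB⌋ = ⌊(V_in − V_min) × 2^11 / range⌋
     = ⌊(-2.24968 − (-3.14)) × 2048 / 6.28⌋ = ⌊0.89032 × 2048/6.28⌋
     = ⌊290.346⌋ = 290.

290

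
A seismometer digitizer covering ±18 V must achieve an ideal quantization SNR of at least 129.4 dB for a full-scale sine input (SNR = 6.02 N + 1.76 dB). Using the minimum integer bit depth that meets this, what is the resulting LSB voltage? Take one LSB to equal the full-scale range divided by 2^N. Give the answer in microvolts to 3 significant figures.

The full-scale span is 18 − (-18) = 36 V.
Required N = ⌈(129.4 − 1.76)/6.02⌉ = ⌈21.203⌉ = 22.
LSB = 36 V ÷ 2^22 = 36/4194304 V = 8.58 µV.

8.58 µV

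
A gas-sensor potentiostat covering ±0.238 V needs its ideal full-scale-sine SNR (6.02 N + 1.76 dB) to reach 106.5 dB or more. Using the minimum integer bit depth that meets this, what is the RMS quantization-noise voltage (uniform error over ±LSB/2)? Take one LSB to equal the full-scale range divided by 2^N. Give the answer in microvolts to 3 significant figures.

0.524 µV

Full-scale range = 0.238 V − (-0.238 V) = 0.476 V.
N ≥ (106.5 − 1.76)/6.02 = 17.399 → N_min = 18.
One LSB is 0.476 V / 262144 = 1.8158 µV.
V_rms = LSB/√12 = 0.524 µV.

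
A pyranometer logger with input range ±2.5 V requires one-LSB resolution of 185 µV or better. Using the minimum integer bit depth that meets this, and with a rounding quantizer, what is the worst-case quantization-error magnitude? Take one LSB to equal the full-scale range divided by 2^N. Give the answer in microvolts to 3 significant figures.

76.3 µV

Span: 2.5 V − (-2.5 V) = 5 V.
Need 2^N ≥ 5 V / 185 µV = 27030 → N_min = 15.
LSB = 5 V ÷ 2^15 = 5/32768 V = 152.59 µV.
Max error for round-to-nearest is LSB/2 = 76.3 µV.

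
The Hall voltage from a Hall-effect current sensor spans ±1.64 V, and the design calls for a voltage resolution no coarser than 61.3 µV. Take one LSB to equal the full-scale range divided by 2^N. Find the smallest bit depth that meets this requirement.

Range = 1.64 − (-1.64) = 3.28 V.
3.28 V / 61.3 µV = 53510. Since 2^15 = 32768 and 2^16 = 65536, N = 16.

16 bits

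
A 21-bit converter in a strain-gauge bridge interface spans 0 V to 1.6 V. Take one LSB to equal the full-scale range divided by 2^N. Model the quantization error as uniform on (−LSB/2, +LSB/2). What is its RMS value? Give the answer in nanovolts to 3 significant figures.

Span = 1.6 V.
Step size = 1.6/2097152 V = 0.76294 µV.
RMS of a uniform error over width LSB is LSB/√12 = 220 nV.

220 nV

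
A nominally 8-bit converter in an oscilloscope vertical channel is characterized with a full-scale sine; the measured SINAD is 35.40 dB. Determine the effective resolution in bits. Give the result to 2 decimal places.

5.59 bits

(35.40 − 1.76) / 6.02 = 33.64/6.02 = 5.5880 effective bits.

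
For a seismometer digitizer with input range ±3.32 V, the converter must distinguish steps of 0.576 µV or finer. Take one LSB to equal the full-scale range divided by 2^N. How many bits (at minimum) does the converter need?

24 bits

Full-scale range = 3.32 V − (-3.32 V) = 6.64 V.
6.64 V / 0.576 µV = 1.153e7. Since 2^23 = 8388608 and 2^24 = 16777216, N = 24.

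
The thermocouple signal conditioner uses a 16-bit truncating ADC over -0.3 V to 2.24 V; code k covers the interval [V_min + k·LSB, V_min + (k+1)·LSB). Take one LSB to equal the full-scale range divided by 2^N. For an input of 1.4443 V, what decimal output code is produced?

Range = 2.24 − (-0.3) = 2.54 V. LSB = 2.54 V / 2^16 ≈ 38.76 µV.
(V_in − V_min) × 2^16/range = (1.4443 − (-0.3)) × 65536/2.54 = 45005.687.
Floor → code = 45005.

45005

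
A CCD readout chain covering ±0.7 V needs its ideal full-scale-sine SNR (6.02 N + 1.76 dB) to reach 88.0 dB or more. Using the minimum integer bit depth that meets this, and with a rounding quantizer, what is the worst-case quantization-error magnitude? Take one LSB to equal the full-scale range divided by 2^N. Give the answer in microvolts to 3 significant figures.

21.4 µV

Range = 0.7 − (-0.7) = 1.4 V.
Required N = ⌈(88.0 − 1.76)/6.02⌉ = ⌈14.326⌉ = 15.
Step size = 1.4/32768 V = 42.725 µV.
|e|_max = LSB/2 = 21.4 µV.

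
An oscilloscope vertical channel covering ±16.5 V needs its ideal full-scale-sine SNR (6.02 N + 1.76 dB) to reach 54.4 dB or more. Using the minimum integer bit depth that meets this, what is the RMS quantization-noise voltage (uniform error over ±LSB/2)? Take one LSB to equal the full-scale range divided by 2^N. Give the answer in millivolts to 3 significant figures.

Range = 16.5 − (-16.5) = 33 V.
6.02 N + 1.76 ≥ 54.4 gives N ≥ 8.744, so the minimum integer is 9.
LSB = 33 V / 2^9 = 64.453 mV.
RMS noise = LSB/√12 = 18.6 mV.

18.6 mV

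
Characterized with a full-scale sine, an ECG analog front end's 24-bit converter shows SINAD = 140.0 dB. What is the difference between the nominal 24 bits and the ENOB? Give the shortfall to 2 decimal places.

1.04 bits

Effective bits = (140.0 − 1.76)/6.02 = 22.9635.
24 − 22.9635 = 1.04 bits below nominal.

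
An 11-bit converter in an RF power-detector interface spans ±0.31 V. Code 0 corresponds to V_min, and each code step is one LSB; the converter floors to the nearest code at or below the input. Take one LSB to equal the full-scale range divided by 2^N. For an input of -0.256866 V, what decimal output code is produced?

175

Range = 0.31 − (-0.31) = 0.62 V. LSB = 0.62 V / 2^11 ≈ 302.7 µV.
V_in − V_min = -0.256866 − (-0.31) = 0.053134 V.
Divide by LSB: 0.053134 × 2048/0.62 = 175.5136.
Truncating gives code 175.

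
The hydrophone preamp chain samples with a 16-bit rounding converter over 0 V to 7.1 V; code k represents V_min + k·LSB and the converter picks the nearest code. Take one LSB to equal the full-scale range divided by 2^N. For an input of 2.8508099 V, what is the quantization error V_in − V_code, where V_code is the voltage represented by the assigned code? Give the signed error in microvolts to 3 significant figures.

+19.5 µV

V_FS = 7.1 V. LSB = 7.1 V / 2^16 ≈ 108.3 µV.
(V_in − V_min)/LSB = (2.8508099 − (0)) × 65536/7.1 = 26314.1799 → nearest code k = 26314.
V_code = V_min + k × range/2^16 = 0 + 26314 × 7.1/65536 = 2.8507904053 V.
V_in − V_code = 2.8508099 − (2.8507904053) = +19.5 µV.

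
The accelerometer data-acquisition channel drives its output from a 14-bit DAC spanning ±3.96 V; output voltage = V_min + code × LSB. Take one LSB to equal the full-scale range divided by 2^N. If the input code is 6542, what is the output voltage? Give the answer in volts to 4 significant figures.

-0.7976 V

The full-scale span is 3.96 − (-3.96) = 7.92 V. LSB = 7.92 V / 2^14.
V_out = -3.96 + 6542 × (7.92/16384) V
      = -3.96 + 3.16239 = -0.797607 V.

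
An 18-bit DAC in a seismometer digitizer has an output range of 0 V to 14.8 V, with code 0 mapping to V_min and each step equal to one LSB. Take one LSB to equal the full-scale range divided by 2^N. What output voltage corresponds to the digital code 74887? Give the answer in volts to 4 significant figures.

Span = 14.8 V. LSB = 14.8 V / 2^18.
V_out = 0 + 74887 × (14.8/262144) V
      = 0 + 4.22793 = 4.22793 V.

4.228 V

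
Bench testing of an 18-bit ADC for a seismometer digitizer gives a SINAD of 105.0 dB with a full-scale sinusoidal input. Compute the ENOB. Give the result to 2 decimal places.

ENOB = (SINAD − 1.76) / 6.02 = (105.0 − 1.76) / 6.02 = 103.24 / 6.02 = 17.1495.

17.15 bits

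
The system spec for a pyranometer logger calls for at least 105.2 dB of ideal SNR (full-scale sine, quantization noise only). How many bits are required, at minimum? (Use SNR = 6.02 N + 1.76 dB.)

Solving 6.02 N ≥ 105.2 − 1.76: N ≥ 17.183. Round up → N = 18.

18 bits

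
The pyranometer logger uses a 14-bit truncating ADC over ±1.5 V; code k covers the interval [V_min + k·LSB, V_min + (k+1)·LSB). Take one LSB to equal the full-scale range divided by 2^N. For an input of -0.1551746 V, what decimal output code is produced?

The full-scale span is 1.5 − (-1.5) = 3 V. LSB = 3 V / 2^14 ≈ 183.1 µV.
(V_in − V_min) × 2^14/range = (-0.1551746 − (-1.5)) × 16384/3 = 7344.540.
Floor → code = 7344.

7344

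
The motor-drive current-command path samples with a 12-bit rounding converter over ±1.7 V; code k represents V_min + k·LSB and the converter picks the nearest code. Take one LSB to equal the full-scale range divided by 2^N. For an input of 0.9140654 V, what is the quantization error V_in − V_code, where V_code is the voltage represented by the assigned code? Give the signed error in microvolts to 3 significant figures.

Span: 1.7 V − (-1.7 V) = 3.4 V. LSB = 3.4 V / 2^12 ≈ 0.8301 mV.
(0.9140654 − (-1.7)) / LSB = 2.6140654 × 4096/3.4 = 3149.1800. Nearest integer: k = 3149.
V_code = -1.7 + (3149/4096) × 3.4 = 0.9139160156 V.
e = 0.9140654 − (0.9139160156) = +149 µV.

+149 µV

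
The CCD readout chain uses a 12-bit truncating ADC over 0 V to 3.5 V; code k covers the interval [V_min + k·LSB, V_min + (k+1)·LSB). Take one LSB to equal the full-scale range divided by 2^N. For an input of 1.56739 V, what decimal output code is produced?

V_FS = 3.5 V. LSB = 3.5 V / 2^12 ≈ 0.8545 mV.
(V_in − V_min) × 2^12/range = (1.56739 − (0)) × 4096/3.5 = 1834.294.
Floor → code = 1834.

1834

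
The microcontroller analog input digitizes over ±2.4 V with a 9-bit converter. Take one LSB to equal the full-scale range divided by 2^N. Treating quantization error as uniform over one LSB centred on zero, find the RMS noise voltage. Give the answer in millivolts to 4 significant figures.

2.706 mV

Range = 2.4 − (-2.4) = 4.8 V.
One LSB is 4.8 V / 512 = 9.37500 mV.
For a uniform distribution on [−LSB/2, +LSB/2], V_rms = LSB/√12 = 9.37500 mV/3.4641 = 2.706 mV.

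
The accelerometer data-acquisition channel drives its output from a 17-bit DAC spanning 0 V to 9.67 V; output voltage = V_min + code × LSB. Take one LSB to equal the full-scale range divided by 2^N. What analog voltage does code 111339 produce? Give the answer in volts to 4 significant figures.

Range is 9.67 V. LSB = 9.67 V / 2^17.
V_out = V_min + code × LSB = 0 V + 111339 × 9.67 V / 131072
      = 0 V + 8.21417 V = 8.21417 V.

8.214 V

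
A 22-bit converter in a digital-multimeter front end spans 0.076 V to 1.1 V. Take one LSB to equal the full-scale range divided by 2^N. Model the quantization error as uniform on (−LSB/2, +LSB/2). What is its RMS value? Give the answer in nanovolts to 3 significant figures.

70.5 nV

The full-scale span is 1.1 − (0.076) = 1.024 V.
One LSB is 1.024 V / 4194304 = 244.14 nV.
σ_q = LSB/√12 = 244.14 nV/3.4641 = 70.5 nV.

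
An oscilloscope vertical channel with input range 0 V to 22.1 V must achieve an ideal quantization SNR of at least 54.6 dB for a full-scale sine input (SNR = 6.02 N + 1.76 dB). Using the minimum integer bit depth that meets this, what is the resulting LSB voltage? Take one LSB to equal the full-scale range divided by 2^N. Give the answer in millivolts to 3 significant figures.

V_FS = 22.1 V.
N ≥ (54.6 − 1.76)/6.02 = 8.777 → N_min = 9.
LSB = 22.1 V / 2^9 = 43.2 mV.

43.2 mV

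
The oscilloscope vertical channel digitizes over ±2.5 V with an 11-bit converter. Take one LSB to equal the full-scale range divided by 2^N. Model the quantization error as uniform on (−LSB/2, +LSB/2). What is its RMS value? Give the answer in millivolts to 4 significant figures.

0.7048 mV

The full-scale span is 2.5 − (-2.5) = 5 V.
LSB = 5 V / 2^11 = 2.44141 mV.
For a uniform distribution on [−LSB/2, +LSB/2], V_rms = LSB/√12 = 2.44141 mV/3.4641 = 0.7048 mV.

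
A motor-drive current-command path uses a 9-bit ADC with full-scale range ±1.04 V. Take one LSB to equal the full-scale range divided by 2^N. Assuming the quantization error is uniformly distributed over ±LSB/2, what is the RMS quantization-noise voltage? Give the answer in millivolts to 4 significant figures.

1.173 mV

The full-scale span is 1.04 − (-1.04) = 2.08 V.
LSB = 2.08 V ÷ 2^9 = 2.08/512 V = 4.06250 mV.
RMS of a uniform error over width LSB is LSB/√12 = 1.173 mV.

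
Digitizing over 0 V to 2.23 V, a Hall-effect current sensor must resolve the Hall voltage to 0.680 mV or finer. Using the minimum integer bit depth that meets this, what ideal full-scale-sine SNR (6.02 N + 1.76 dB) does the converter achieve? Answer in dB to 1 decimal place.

74.0 dB

Range is 2.23 V.
Levels needed ≥ 2.23/0.680 mV = 3279. 2^12 = 4096 suffices, so N_min = 12.
Ideal SNR at N = 12: 6.02·12 + 1.76 = 74.0 dB.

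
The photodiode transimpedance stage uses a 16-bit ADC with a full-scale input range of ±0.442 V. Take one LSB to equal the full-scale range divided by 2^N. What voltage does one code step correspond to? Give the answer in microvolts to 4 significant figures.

Full-scale range = 0.442 V − (-0.442 V) = 0.884 V.
There are 2^16 = 65536 steps.
LSB = 0.884 V ÷ 2^16 = 0.884/65536 V = 13.49 µV.

13.49 µV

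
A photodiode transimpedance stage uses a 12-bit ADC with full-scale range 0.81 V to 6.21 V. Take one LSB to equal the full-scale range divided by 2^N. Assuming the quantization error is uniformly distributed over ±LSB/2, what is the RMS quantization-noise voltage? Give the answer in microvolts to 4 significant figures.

380.6 µV

Span: 6.21 V − (0.81 V) = 5.4 V.
LSB = 5.4 V / 2^12 = 1.31836 mV.
σ_q = LSB/√12 = 1.31836 mV/3.4641 = 380.6 µV.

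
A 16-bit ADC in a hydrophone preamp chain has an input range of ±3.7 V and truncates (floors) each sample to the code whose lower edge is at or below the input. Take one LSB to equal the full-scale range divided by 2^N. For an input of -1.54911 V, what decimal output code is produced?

19048

Full-scale range = 3.7 V − (-3.7 V) = 7.4 V. LSB = 7.4 V / 2^16 ≈ 112.9 µV.
code = ⌊(V_in − V_min)/LSB⌋ = ⌊(V_in − V_min) × 2^16 / range⌋
     = ⌊(-1.54911 − (-3.7)) × 65536 / 7.4⌋ = ⌊2.15089 × 65536/7.4⌋
     = ⌊19048.747⌋ = 19048.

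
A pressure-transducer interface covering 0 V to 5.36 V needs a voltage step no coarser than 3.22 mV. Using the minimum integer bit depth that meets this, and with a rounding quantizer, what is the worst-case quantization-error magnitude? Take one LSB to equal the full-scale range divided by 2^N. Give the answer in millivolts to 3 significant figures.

1.31 mV

Range is 5.36 V.
Required number of levels: 5.36/3.22 mV = 1664.6; smallest N with 2^N ≥ that is 11.
LSB = 5.36 V / 2^11 = 2.6172 mV.
Max error for round-to-nearest is LSB/2 = 1.31 mV.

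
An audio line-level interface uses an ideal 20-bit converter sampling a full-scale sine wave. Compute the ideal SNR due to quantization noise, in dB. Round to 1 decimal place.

122.2 dB

6.02(20) + 1.76 = 120.40 + 1.76 = 122.16 dB.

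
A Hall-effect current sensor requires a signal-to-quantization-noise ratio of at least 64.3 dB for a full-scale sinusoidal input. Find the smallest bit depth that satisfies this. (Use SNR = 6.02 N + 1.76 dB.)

6.02 N + 1.76 ≥ 64.3 gives N ≥ 10.389, so the minimum integer is 11.

11 bits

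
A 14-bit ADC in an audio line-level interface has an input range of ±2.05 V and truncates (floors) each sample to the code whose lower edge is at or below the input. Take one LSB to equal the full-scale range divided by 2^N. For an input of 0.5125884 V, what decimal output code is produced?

10240

Full-scale range = 2.05 V − (-2.05 V) = 4.1 V. LSB = 4.1 V / 2^14 ≈ 250.2 µV.
V_in − V_min = 0.5125884 − (-2.05) = 2.5625884 V.
Divide by LSB: 2.5625884 × 16384/4.1 = 10240.3533.
Truncating gives code 10240.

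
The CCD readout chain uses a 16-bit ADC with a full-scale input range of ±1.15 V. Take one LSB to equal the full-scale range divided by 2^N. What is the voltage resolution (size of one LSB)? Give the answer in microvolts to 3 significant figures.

35.1 µV

Range = 1.15 − (-1.15) = 2.3 V.
There are 2^16 = 65536 steps.
One LSB is 2.3 V / 65536 = 35.1 µV.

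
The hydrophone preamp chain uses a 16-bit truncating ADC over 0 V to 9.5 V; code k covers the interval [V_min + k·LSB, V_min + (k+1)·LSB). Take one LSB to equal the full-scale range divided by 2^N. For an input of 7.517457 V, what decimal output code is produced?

V_FS = 9.5 V. LSB = 9.5 V / 2^16 ≈ 145.0 µV.
V_in − V_min = 7.517457 − (0) = 7.517457 V.
Divide by LSB: 7.517457 × 65536/9.5 = 51859.3749.
Truncating gives code 51859.

51859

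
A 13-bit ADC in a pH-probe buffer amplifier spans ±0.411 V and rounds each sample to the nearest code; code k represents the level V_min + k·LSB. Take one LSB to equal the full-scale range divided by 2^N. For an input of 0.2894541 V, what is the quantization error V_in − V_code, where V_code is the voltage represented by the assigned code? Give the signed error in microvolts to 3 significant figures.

−32.0 µV

Span: 0.411 V − (-0.411 V) = 0.822 V. LSB = 0.822 V / 2^13 ≈ 100.3 µV.
Position in LSBs: (0.2894541 − (-0.411)) × 8192/0.822 = 6980.6812; rounding gives k = 6981.
Reconstructed level: -0.411 + 6981 × 0.822/8192 V = 0.2894860840 V.
e = 0.2894541 − (0.2894860840) = −32.0 µV.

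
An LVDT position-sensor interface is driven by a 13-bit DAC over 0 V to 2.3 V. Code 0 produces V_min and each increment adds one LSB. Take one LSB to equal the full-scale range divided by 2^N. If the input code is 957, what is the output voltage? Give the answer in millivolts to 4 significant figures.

Span = 2.3 V. LSB = 2.3 V / 2^13.
V_out = V_min + code × LSB = 0 V + 957 × 2.3 V / 8192
      = 0 + 0.268689 = 0.268689 V.

268.7 mV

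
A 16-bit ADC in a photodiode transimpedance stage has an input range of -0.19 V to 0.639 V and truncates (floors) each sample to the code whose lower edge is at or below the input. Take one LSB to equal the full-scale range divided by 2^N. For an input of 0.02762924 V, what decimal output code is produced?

Full-scale range = 0.639 V − (-0.19 V) = 0.829 V. LSB = 0.829 V / 2^16 ≈ 12.65 µV.
V_in − V_min = 0.02762924 − (-0.19) = 0.21762924 V.
Divide by LSB: 0.21762924 × 65536/0.829 = 17204.5234.
Truncating gives code 17204.

17204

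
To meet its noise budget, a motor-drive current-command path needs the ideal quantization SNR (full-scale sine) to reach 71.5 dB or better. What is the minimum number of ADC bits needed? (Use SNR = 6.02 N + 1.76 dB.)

12 bits

6.02 N + 1.76 ≥ 71.5 gives N ≥ 11.585, so the minimum integer is 12.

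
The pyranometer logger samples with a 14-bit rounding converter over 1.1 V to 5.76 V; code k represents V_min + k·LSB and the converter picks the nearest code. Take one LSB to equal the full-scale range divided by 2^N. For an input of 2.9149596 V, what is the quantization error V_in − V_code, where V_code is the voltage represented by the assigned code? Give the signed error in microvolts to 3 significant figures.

+51.2 µV

Full-scale range = 5.76 V − (1.1 V) = 4.66 V. LSB = 4.66 V / 2^14 ≈ 284.4 µV.
(V_in − V_min)/LSB = (2.9149596 − (1.1)) × 16384/4.66 = 6381.1798 → nearest code k = 6381.
V_code = V_min + k × range/2^14 = 1.1 + 6381 × 4.66/16384 = 2.9149084473 V.
e = 2.9149596 − (2.9149084473) = +51.2 µV.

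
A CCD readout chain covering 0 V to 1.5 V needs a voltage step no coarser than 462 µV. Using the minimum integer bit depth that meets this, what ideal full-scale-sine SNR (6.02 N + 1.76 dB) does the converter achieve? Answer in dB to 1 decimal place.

V_FS = 1.5 V.
1.5 V / 462 µV = 3247. Since 2^11 = 2048 and 2^12 = 4096, N = 12.
Ideal SNR at N = 12: 6.02·12 + 1.76 = 74.0 dB.

74.0 dB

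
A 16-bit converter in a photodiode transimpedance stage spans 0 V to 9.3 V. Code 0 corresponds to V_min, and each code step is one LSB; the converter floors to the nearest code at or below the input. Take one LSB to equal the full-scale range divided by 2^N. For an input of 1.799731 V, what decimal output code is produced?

12682

Full-scale range = 9.3 V. LSB = 9.3 V / 2^16 ≈ 141.9 µV.
code = ⌊(V_in − V_min)/LSB⌋ = ⌊(V_in − V_min) × 2^16 / range⌋
     = ⌊(1.799731 − (0)) × 65536 / 9.3⌋ = ⌊1.799731 × 65536/9.3⌋
     = ⌊12682.491⌋ = 12682.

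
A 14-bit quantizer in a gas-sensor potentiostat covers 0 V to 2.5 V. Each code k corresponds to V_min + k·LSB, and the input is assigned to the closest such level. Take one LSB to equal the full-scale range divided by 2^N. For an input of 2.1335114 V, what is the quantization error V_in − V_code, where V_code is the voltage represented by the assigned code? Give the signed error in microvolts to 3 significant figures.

+27.5 µV

Full-scale range = 2.5 V. LSB = 2.5 V / 2^14 ≈ 152.6 µV.
Position in LSBs: (2.1335114 − (0)) × 16384/2.5 = 13982.1803; rounding gives k = 13982.
V_code = 0 + (13982/16384) × 2.5 = 2.1334838867 V.
V_in − V_code = 2.1335114 − (2.1334838867) = +27.5 µV.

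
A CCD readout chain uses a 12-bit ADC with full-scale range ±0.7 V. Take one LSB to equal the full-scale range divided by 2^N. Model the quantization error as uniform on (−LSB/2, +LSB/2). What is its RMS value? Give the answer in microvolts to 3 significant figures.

98.7 µV

Range = 0.7 − (-0.7) = 1.4 V.
LSB = 1.4 V ÷ 2^12 = 1.4/4096 V = 341.80 µV.
V_rms = LSB/√12 = 341.80 µV / √12 = 98.7 µV.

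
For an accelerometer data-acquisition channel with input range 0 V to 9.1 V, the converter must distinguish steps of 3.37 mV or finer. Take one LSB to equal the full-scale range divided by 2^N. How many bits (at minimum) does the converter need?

12 bits

Span = 9.1 V.
Required number of levels: 9.1/3.37 mV = 2700.3; smallest N with 2^N ≥ that is 12.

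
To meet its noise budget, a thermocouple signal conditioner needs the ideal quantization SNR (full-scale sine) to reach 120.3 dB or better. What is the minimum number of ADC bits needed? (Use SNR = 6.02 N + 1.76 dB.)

6.02 N + 1.76 ≥ 120.3 gives N ≥ 19.691, so the minimum integer is 20.

20 bits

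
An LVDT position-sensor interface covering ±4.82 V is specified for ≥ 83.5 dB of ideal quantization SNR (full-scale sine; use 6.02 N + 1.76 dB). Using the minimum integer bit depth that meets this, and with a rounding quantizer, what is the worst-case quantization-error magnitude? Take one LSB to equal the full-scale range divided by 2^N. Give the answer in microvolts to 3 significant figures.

294 µV

Full-scale range = 4.82 V − (-4.82 V) = 9.64 V.
N ≥ (83.5 − 1.76)/6.02 = 13.578 → N_min = 14.
LSB = 9.64 V ÷ 2^14 = 9.64/16384 V = 0.58838 mV.
Max error for round-to-nearest is LSB/2 = 294 µV.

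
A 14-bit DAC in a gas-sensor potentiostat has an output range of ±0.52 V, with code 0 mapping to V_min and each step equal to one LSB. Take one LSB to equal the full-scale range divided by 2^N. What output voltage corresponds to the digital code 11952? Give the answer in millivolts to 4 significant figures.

238.7 mV

Full-scale range = 0.52 V − (-0.52 V) = 1.04 V. LSB = 1.04 V / 2^14.
Output = V_min + (11952/16384) × range = -0.52 + 0.729492 × 1.04 V
      = -0.52 V + 0.758672 V = 0.238672 V.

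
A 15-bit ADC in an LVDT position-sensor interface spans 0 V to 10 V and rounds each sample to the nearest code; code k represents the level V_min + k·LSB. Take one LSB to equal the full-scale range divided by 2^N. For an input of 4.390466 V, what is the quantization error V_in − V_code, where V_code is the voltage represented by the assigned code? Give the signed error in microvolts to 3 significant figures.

Full-scale range = 10 V. LSB = 10 V / 2^15 ≈ 305.2 µV.
Position in LSBs: (4.390466 − (0)) × 32768/10 = 14386.6790; rounding gives k = 14387.
V_code = V_min + k × range/2^15 = 0 + 14387 × 10/32768 = 4.3905639648 V.
e = 4.390466 − (4.3905639648) = −98.0 µV.

−98.0 µV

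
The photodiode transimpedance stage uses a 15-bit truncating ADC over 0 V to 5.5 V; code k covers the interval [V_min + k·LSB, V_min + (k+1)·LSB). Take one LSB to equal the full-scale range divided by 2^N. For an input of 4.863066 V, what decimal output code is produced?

28973

Full-scale range = 5.5 V. LSB = 5.5 V / 2^15 ≈ 167.8 µV.
V_in − V_min = 4.863066 − (0) = 4.863066 V.
Divide by LSB: 4.863066 × 32768/5.5 = 28973.2630.
Truncating gives code 28973.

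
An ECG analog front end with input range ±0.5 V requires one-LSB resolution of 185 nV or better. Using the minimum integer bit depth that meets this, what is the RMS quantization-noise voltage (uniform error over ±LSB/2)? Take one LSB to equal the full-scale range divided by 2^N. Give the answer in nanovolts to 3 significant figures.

Span: 0.5 V − (-0.5 V) = 1 V.
Levels needed ≥ 1/185 nV = 5.405e6. 2^23 = 8388608 suffices, so N_min = 23.
One LSB is 1 V / 8388608 = 119.21 nV.
σ_q = LSB/√12 = 119.21 nV/3.4641 = 34.4 nV.

34.4 nV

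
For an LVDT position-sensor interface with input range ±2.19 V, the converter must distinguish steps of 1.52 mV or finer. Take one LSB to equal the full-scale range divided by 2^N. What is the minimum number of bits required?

The full-scale span is 2.19 − (-2.19) = 4.38 V.
4.38 V / 1.52 mV = 2882. Since 2^11 = 2048 and 2^12 = 4096, N = 12.

12 bits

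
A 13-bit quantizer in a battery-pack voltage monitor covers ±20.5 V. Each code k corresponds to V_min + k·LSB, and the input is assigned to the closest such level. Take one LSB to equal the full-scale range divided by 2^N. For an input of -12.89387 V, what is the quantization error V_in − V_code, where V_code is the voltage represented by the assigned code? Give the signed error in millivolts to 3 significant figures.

Span: 20.5 V − (-20.5 V) = 41 V. LSB = 41 V / 2^13 ≈ 5.005 mV.
Position in LSBs: (-12.89387 − (-20.5)) × 8192/41 = 1519.7419; rounding gives k = 1520.
V_code = -20.5 + (1520/8192) × 41 = -12.89257813 V.
V_in − V_code = -12.89387 − (-12.89257813) = −1.29 mV.

−1.29 mV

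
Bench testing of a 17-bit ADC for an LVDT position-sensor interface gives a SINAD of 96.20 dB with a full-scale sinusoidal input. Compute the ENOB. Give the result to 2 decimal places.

15.69 bits

(96.20 − 1.76) / 6.02 = 94.44/6.02 = 15.6877 effective bits.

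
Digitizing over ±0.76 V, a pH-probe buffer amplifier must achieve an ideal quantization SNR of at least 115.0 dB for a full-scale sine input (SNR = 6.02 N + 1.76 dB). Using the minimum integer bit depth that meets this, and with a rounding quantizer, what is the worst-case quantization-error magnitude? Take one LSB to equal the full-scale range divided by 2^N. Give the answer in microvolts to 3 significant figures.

Full-scale range = 0.76 V − (-0.76 V) = 1.52 V.
N ≥ (115.0 − 1.76)/6.02 = 18.811 → N_min = 19.
LSB = 1.52 V ÷ 2^19 = 1.52/524288 V = 2.8992 µV.
Max error for round-to-nearest is LSB/2 = 1.45 µV.

1.45 µV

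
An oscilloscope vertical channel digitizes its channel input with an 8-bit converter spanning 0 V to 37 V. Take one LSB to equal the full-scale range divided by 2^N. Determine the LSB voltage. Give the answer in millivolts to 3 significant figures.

145 mV

Full-scale range = 37 V.
Number of codes = 2^8 = 256.
Step size = 37/256 V = 145 mV.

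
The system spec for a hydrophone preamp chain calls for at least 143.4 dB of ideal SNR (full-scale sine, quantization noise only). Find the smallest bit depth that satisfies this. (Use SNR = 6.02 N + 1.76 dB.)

6.02 N + 1.76 ≥ 143.4 gives N ≥ 23.528, so the minimum integer is 24.

24 bits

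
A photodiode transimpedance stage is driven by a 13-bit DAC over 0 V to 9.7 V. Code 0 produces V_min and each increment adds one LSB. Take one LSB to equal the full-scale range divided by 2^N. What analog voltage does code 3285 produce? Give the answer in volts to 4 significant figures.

3.890 V

Span = 9.7 V. LSB = 9.7 V / 2^13.
V_out = 0 + 3285 × (9.7/8192) V
      = 0 + 3.88971 = 3.88971 V.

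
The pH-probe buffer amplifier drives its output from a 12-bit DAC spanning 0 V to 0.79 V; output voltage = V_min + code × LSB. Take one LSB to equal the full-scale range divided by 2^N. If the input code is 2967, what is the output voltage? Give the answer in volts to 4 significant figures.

0.5722 V

Range is 0.79 V. LSB = 0.79 V / 2^12.
Output = V_min + (2967/4096) × range = 0 + 0.724365 × 0.79 V
      = 0 V + 0.572249 V = 0.572249 V.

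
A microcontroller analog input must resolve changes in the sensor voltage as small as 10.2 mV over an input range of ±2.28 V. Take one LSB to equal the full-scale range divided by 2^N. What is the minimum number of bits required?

The full-scale span is 2.28 − (-2.28) = 4.56 V.
Required number of levels: 4.56/10.2 mV = 447.06; smallest N with 2^N ≥ that is 9.

9 bits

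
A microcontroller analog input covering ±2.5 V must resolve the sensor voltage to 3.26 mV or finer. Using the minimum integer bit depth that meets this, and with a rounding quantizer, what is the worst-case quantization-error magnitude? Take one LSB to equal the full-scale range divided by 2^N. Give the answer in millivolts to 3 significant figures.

1.22 mV

Full-scale range = 2.5 V − (-2.5 V) = 5 V.
Required number of levels: 5/3.26 mV = 1533.7; smallest N with 2^N ≥ that is 11.
LSB = 5 V ÷ 2^11 = 5/2048 V = 2.4414 mV.
|e|_max = LSB/2 = 1.22 mV.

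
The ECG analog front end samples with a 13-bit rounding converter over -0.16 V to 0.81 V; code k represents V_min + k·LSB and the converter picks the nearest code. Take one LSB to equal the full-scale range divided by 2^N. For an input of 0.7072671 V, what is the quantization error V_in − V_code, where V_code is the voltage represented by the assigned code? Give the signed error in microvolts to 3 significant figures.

The full-scale span is 0.81 − (-0.16) = 0.97 V. LSB = 0.97 V / 2^13 ≈ 118.4 µV.
Position in LSBs: (0.7072671 − (-0.16)) × 8192/0.97 = 7324.3836; rounding gives k = 7324.
V_code = V_min + k × range/2^13 = -0.16 + 7324 × 0.97/8192 = 0.7072216797 V.
e = 0.7072671 − (0.7072216797) = +45.4 µV.

+45.4 µV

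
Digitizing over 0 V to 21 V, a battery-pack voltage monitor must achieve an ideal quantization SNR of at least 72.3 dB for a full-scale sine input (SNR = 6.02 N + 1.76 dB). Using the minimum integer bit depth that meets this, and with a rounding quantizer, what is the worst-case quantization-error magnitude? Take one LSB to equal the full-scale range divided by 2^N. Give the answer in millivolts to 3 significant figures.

2.56 mV

Full-scale range = 21 V.
6.02 N + 1.76 ≥ 72.3 gives N ≥ 11.718, so the minimum integer is 12.
Step size = 21/4096 V = 5.1270 mV.
|e|_max = LSB/2 = 2.56 mV.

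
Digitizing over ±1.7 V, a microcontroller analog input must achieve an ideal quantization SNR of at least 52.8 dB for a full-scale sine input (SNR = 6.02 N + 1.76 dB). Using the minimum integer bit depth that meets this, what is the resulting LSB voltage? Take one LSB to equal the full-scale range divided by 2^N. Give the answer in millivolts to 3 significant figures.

6.64 mV

The full-scale span is 1.7 − (-1.7) = 3.4 V.
6.02 N + 1.76 ≥ 52.8 gives N ≥ 8.478, so the minimum integer is 9.
LSB = 3.4 V ÷ 2^9 = 3.4/512 V = 6.64 mV.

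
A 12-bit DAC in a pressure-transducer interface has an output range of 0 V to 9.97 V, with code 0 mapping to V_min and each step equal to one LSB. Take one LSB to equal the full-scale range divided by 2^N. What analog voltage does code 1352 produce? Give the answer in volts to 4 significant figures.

3.291 V

Span = 9.97 V. LSB = 9.97 V / 2^12.
Output = V_min + (1352/4096) × range = 0 + 0.330078 × 9.97 V
      = 0 + 3.29088 = 3.29088 V.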